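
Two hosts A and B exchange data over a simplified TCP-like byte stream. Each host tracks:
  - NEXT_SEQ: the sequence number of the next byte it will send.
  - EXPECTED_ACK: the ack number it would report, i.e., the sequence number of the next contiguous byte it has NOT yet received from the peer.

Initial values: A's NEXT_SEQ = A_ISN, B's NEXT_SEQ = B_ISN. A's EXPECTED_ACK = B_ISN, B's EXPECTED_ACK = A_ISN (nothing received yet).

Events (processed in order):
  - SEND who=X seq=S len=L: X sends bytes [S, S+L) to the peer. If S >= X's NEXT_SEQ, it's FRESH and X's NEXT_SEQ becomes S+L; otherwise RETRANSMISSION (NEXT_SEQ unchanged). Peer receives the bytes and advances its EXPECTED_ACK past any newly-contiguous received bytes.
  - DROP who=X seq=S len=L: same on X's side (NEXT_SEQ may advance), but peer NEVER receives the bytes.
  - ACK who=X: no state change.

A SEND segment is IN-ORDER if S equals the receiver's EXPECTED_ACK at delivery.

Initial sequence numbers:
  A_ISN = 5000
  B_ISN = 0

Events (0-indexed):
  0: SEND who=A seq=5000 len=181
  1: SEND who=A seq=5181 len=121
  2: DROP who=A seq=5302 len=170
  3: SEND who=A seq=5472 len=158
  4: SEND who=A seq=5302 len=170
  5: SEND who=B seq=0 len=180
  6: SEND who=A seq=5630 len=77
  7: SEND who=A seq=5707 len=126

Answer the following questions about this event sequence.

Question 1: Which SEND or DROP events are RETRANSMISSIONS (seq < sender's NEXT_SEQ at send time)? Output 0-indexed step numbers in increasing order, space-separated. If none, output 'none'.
Step 0: SEND seq=5000 -> fresh
Step 1: SEND seq=5181 -> fresh
Step 2: DROP seq=5302 -> fresh
Step 3: SEND seq=5472 -> fresh
Step 4: SEND seq=5302 -> retransmit
Step 5: SEND seq=0 -> fresh
Step 6: SEND seq=5630 -> fresh
Step 7: SEND seq=5707 -> fresh

Answer: 4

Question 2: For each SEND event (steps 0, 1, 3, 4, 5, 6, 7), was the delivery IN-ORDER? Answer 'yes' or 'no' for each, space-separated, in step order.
Step 0: SEND seq=5000 -> in-order
Step 1: SEND seq=5181 -> in-order
Step 3: SEND seq=5472 -> out-of-order
Step 4: SEND seq=5302 -> in-order
Step 5: SEND seq=0 -> in-order
Step 6: SEND seq=5630 -> in-order
Step 7: SEND seq=5707 -> in-order

Answer: yes yes no yes yes yes yes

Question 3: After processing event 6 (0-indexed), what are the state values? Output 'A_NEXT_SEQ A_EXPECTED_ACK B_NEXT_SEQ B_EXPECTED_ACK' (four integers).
After event 0: A_seq=5181 A_ack=0 B_seq=0 B_ack=5181
After event 1: A_seq=5302 A_ack=0 B_seq=0 B_ack=5302
After event 2: A_seq=5472 A_ack=0 B_seq=0 B_ack=5302
After event 3: A_seq=5630 A_ack=0 B_seq=0 B_ack=5302
After event 4: A_seq=5630 A_ack=0 B_seq=0 B_ack=5630
After event 5: A_seq=5630 A_ack=180 B_seq=180 B_ack=5630
After event 6: A_seq=5707 A_ack=180 B_seq=180 B_ack=5707

5707 180 180 5707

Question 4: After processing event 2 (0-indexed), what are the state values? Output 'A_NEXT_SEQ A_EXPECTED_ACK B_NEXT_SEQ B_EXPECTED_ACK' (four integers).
After event 0: A_seq=5181 A_ack=0 B_seq=0 B_ack=5181
After event 1: A_seq=5302 A_ack=0 B_seq=0 B_ack=5302
After event 2: A_seq=5472 A_ack=0 B_seq=0 B_ack=5302

5472 0 0 5302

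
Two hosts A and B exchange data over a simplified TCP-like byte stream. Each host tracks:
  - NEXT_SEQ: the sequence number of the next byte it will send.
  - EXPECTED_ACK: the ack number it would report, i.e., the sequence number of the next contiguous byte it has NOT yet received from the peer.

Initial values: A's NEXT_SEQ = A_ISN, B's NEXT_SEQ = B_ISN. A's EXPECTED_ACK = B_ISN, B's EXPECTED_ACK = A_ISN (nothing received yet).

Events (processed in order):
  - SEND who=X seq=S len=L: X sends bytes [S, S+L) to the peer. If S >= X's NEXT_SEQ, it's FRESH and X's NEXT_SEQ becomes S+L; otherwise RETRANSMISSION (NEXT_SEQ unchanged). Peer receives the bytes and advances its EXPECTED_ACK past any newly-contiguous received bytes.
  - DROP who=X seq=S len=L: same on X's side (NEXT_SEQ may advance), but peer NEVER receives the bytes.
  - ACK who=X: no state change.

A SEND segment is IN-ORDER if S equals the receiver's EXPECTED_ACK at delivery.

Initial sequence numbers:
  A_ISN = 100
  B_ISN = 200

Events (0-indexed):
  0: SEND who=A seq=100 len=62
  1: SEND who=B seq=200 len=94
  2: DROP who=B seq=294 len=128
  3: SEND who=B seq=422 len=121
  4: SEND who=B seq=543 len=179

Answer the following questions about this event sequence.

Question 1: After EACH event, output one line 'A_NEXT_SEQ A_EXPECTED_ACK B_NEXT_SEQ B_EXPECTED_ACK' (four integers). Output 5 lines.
162 200 200 162
162 294 294 162
162 294 422 162
162 294 543 162
162 294 722 162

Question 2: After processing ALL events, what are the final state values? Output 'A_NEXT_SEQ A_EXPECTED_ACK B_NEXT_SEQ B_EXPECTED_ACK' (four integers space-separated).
Answer: 162 294 722 162

Derivation:
After event 0: A_seq=162 A_ack=200 B_seq=200 B_ack=162
After event 1: A_seq=162 A_ack=294 B_seq=294 B_ack=162
After event 2: A_seq=162 A_ack=294 B_seq=422 B_ack=162
After event 3: A_seq=162 A_ack=294 B_seq=543 B_ack=162
After event 4: A_seq=162 A_ack=294 B_seq=722 B_ack=162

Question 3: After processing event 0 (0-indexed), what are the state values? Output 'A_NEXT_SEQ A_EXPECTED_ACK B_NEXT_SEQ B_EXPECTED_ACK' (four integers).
After event 0: A_seq=162 A_ack=200 B_seq=200 B_ack=162

162 200 200 162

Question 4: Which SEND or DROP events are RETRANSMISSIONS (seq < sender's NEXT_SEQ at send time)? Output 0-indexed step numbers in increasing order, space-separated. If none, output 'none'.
Answer: none

Derivation:
Step 0: SEND seq=100 -> fresh
Step 1: SEND seq=200 -> fresh
Step 2: DROP seq=294 -> fresh
Step 3: SEND seq=422 -> fresh
Step 4: SEND seq=543 -> fresh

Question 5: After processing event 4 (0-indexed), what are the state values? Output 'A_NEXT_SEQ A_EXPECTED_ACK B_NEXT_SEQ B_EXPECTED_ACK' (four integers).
After event 0: A_seq=162 A_ack=200 B_seq=200 B_ack=162
After event 1: A_seq=162 A_ack=294 B_seq=294 B_ack=162
After event 2: A_seq=162 A_ack=294 B_seq=422 B_ack=162
After event 3: A_seq=162 A_ack=294 B_seq=543 B_ack=162
After event 4: A_seq=162 A_ack=294 B_seq=722 B_ack=162

162 294 722 162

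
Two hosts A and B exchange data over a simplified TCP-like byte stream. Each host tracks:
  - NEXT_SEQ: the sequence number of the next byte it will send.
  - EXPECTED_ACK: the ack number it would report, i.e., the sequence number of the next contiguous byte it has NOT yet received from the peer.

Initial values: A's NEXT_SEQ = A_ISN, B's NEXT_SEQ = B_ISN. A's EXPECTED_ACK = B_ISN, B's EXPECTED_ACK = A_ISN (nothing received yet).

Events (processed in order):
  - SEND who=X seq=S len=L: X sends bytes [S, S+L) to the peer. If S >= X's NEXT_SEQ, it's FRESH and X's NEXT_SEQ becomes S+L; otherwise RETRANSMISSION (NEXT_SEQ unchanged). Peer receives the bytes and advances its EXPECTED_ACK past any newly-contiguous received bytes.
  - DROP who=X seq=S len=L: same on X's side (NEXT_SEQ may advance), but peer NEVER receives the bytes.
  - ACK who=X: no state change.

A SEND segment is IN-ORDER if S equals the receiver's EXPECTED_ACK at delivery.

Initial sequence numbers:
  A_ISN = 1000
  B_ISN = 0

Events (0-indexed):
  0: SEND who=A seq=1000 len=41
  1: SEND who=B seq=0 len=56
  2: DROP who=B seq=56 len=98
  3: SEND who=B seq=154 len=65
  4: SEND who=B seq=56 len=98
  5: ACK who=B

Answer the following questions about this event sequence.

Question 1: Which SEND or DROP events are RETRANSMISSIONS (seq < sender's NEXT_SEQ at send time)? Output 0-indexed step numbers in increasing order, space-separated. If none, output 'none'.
Step 0: SEND seq=1000 -> fresh
Step 1: SEND seq=0 -> fresh
Step 2: DROP seq=56 -> fresh
Step 3: SEND seq=154 -> fresh
Step 4: SEND seq=56 -> retransmit

Answer: 4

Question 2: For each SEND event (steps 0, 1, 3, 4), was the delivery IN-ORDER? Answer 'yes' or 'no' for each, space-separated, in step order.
Answer: yes yes no yes

Derivation:
Step 0: SEND seq=1000 -> in-order
Step 1: SEND seq=0 -> in-order
Step 3: SEND seq=154 -> out-of-order
Step 4: SEND seq=56 -> in-order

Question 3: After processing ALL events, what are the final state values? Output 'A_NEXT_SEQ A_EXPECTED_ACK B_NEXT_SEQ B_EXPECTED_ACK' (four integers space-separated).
After event 0: A_seq=1041 A_ack=0 B_seq=0 B_ack=1041
After event 1: A_seq=1041 A_ack=56 B_seq=56 B_ack=1041
After event 2: A_seq=1041 A_ack=56 B_seq=154 B_ack=1041
After event 3: A_seq=1041 A_ack=56 B_seq=219 B_ack=1041
After event 4: A_seq=1041 A_ack=219 B_seq=219 B_ack=1041
After event 5: A_seq=1041 A_ack=219 B_seq=219 B_ack=1041

Answer: 1041 219 219 1041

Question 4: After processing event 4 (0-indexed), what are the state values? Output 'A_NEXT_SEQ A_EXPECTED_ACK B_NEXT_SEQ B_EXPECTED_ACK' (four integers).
After event 0: A_seq=1041 A_ack=0 B_seq=0 B_ack=1041
After event 1: A_seq=1041 A_ack=56 B_seq=56 B_ack=1041
After event 2: A_seq=1041 A_ack=56 B_seq=154 B_ack=1041
After event 3: A_seq=1041 A_ack=56 B_seq=219 B_ack=1041
After event 4: A_seq=1041 A_ack=219 B_seq=219 B_ack=1041

1041 219 219 1041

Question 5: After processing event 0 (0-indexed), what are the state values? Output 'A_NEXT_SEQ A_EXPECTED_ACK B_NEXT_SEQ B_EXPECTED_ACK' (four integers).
After event 0: A_seq=1041 A_ack=0 B_seq=0 B_ack=1041

1041 0 0 1041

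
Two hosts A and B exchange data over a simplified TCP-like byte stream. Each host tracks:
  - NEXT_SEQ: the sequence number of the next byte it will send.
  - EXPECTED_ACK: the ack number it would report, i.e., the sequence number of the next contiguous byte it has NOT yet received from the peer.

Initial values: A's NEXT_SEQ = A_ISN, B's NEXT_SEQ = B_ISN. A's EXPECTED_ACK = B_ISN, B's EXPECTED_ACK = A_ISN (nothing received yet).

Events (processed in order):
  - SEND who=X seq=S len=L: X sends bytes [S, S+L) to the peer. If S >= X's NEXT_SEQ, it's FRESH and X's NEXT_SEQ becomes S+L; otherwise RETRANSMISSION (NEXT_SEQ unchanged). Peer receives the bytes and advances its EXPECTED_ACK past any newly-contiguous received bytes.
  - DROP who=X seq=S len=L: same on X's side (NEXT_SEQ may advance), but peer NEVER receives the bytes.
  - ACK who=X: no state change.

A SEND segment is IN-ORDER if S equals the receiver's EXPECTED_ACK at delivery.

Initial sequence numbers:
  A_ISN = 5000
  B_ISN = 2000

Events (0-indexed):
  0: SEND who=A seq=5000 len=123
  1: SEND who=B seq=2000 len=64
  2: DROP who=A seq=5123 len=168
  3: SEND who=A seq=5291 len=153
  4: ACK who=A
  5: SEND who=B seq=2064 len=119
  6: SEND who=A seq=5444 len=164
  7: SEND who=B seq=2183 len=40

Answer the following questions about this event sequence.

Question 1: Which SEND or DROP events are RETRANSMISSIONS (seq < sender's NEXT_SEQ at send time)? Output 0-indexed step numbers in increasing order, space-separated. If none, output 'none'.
Step 0: SEND seq=5000 -> fresh
Step 1: SEND seq=2000 -> fresh
Step 2: DROP seq=5123 -> fresh
Step 3: SEND seq=5291 -> fresh
Step 5: SEND seq=2064 -> fresh
Step 6: SEND seq=5444 -> fresh
Step 7: SEND seq=2183 -> fresh

Answer: none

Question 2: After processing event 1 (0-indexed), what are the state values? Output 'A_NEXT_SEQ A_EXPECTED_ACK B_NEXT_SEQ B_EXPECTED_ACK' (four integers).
After event 0: A_seq=5123 A_ack=2000 B_seq=2000 B_ack=5123
After event 1: A_seq=5123 A_ack=2064 B_seq=2064 B_ack=5123

5123 2064 2064 5123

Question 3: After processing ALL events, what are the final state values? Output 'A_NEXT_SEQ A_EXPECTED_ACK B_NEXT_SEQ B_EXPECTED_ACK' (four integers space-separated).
After event 0: A_seq=5123 A_ack=2000 B_seq=2000 B_ack=5123
After event 1: A_seq=5123 A_ack=2064 B_seq=2064 B_ack=5123
After event 2: A_seq=5291 A_ack=2064 B_seq=2064 B_ack=5123
After event 3: A_seq=5444 A_ack=2064 B_seq=2064 B_ack=5123
After event 4: A_seq=5444 A_ack=2064 B_seq=2064 B_ack=5123
After event 5: A_seq=5444 A_ack=2183 B_seq=2183 B_ack=5123
After event 6: A_seq=5608 A_ack=2183 B_seq=2183 B_ack=5123
After event 7: A_seq=5608 A_ack=2223 B_seq=2223 B_ack=5123

Answer: 5608 2223 2223 5123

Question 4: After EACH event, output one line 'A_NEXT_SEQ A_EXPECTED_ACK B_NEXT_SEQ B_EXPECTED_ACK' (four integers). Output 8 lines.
5123 2000 2000 5123
5123 2064 2064 5123
5291 2064 2064 5123
5444 2064 2064 5123
5444 2064 2064 5123
5444 2183 2183 5123
5608 2183 2183 5123
5608 2223 2223 5123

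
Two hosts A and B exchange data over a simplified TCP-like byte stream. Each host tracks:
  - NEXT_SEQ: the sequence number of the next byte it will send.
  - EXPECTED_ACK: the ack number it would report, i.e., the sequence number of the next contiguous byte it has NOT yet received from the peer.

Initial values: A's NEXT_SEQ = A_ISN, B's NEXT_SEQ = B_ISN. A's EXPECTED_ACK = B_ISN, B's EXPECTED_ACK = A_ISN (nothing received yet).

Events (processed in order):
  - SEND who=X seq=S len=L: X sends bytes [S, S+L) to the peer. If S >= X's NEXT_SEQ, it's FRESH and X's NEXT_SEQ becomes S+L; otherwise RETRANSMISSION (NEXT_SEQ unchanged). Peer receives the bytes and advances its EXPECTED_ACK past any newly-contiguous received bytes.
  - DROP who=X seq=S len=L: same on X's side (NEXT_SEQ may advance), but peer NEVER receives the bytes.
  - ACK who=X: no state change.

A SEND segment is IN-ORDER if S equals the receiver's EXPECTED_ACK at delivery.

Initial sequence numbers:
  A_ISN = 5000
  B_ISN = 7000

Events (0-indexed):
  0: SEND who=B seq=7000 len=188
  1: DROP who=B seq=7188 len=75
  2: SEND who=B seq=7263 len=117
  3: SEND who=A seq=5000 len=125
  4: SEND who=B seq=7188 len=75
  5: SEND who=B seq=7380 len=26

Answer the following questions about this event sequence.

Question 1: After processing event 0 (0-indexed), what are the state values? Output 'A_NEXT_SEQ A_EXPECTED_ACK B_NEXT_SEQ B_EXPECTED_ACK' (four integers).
After event 0: A_seq=5000 A_ack=7188 B_seq=7188 B_ack=5000

5000 7188 7188 5000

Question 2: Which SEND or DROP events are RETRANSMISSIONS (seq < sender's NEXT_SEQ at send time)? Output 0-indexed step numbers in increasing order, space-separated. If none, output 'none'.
Answer: 4

Derivation:
Step 0: SEND seq=7000 -> fresh
Step 1: DROP seq=7188 -> fresh
Step 2: SEND seq=7263 -> fresh
Step 3: SEND seq=5000 -> fresh
Step 4: SEND seq=7188 -> retransmit
Step 5: SEND seq=7380 -> fresh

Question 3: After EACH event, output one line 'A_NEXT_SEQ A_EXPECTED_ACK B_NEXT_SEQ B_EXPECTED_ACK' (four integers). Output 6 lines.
5000 7188 7188 5000
5000 7188 7263 5000
5000 7188 7380 5000
5125 7188 7380 5125
5125 7380 7380 5125
5125 7406 7406 5125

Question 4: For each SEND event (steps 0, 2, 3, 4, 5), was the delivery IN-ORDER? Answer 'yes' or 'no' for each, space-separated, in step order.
Answer: yes no yes yes yes

Derivation:
Step 0: SEND seq=7000 -> in-order
Step 2: SEND seq=7263 -> out-of-order
Step 3: SEND seq=5000 -> in-order
Step 4: SEND seq=7188 -> in-order
Step 5: SEND seq=7380 -> in-order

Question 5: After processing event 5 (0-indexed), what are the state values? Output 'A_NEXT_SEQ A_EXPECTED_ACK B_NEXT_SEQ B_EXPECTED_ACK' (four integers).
After event 0: A_seq=5000 A_ack=7188 B_seq=7188 B_ack=5000
After event 1: A_seq=5000 A_ack=7188 B_seq=7263 B_ack=5000
After event 2: A_seq=5000 A_ack=7188 B_seq=7380 B_ack=5000
After event 3: A_seq=5125 A_ack=7188 B_seq=7380 B_ack=5125
After event 4: A_seq=5125 A_ack=7380 B_seq=7380 B_ack=5125
After event 5: A_seq=5125 A_ack=7406 B_seq=7406 B_ack=5125

5125 7406 7406 5125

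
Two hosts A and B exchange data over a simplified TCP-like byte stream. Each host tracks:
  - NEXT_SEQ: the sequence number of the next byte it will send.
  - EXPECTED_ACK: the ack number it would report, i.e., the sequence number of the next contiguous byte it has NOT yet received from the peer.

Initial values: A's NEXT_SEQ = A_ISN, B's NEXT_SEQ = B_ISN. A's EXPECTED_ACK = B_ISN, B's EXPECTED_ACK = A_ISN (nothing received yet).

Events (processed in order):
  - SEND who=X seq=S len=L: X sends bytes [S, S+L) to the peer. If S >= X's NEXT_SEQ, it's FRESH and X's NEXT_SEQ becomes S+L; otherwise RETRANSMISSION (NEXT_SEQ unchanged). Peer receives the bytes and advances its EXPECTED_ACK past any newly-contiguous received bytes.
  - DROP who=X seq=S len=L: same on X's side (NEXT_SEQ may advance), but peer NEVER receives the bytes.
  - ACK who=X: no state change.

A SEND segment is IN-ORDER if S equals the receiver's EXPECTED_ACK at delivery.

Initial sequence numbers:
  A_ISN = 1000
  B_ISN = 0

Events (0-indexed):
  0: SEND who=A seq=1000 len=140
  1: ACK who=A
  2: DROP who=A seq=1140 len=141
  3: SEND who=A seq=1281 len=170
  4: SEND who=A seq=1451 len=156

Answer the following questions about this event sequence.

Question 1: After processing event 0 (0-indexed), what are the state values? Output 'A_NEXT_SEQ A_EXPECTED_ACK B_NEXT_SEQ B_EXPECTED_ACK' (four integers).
After event 0: A_seq=1140 A_ack=0 B_seq=0 B_ack=1140

1140 0 0 1140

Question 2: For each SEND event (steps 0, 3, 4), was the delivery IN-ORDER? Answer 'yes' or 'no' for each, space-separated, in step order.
Answer: yes no no

Derivation:
Step 0: SEND seq=1000 -> in-order
Step 3: SEND seq=1281 -> out-of-order
Step 4: SEND seq=1451 -> out-of-order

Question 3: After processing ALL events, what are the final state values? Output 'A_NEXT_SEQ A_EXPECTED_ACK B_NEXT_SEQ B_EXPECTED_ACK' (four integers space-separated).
Answer: 1607 0 0 1140

Derivation:
After event 0: A_seq=1140 A_ack=0 B_seq=0 B_ack=1140
After event 1: A_seq=1140 A_ack=0 B_seq=0 B_ack=1140
After event 2: A_seq=1281 A_ack=0 B_seq=0 B_ack=1140
After event 3: A_seq=1451 A_ack=0 B_seq=0 B_ack=1140
After event 4: A_seq=1607 A_ack=0 B_seq=0 B_ack=1140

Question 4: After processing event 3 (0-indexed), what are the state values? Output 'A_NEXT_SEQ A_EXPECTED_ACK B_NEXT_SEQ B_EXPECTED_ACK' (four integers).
After event 0: A_seq=1140 A_ack=0 B_seq=0 B_ack=1140
After event 1: A_seq=1140 A_ack=0 B_seq=0 B_ack=1140
After event 2: A_seq=1281 A_ack=0 B_seq=0 B_ack=1140
After event 3: A_seq=1451 A_ack=0 B_seq=0 B_ack=1140

1451 0 0 1140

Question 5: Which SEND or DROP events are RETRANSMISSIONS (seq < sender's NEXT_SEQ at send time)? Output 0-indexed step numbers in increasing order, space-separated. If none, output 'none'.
Step 0: SEND seq=1000 -> fresh
Step 2: DROP seq=1140 -> fresh
Step 3: SEND seq=1281 -> fresh
Step 4: SEND seq=1451 -> fresh

Answer: none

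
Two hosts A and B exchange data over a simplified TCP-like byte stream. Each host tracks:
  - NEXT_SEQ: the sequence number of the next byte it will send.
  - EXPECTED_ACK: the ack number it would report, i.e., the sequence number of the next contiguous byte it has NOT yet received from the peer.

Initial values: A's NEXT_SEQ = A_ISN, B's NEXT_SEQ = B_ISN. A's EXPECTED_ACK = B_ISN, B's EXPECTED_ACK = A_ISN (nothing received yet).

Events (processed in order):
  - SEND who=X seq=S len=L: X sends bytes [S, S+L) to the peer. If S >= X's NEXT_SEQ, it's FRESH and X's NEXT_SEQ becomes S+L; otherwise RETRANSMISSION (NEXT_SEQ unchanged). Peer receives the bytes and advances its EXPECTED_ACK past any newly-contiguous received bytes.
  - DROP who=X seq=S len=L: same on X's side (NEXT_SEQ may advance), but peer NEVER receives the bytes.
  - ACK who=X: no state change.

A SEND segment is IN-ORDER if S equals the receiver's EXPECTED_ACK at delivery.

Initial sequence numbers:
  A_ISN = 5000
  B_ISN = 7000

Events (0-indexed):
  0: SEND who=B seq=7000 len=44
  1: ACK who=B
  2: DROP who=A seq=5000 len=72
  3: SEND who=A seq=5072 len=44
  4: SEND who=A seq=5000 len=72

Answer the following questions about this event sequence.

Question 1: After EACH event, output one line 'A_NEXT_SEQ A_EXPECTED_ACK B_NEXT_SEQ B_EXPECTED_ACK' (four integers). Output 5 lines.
5000 7044 7044 5000
5000 7044 7044 5000
5072 7044 7044 5000
5116 7044 7044 5000
5116 7044 7044 5116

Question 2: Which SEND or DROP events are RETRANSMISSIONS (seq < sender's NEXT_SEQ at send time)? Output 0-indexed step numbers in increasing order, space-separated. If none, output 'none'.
Answer: 4

Derivation:
Step 0: SEND seq=7000 -> fresh
Step 2: DROP seq=5000 -> fresh
Step 3: SEND seq=5072 -> fresh
Step 4: SEND seq=5000 -> retransmit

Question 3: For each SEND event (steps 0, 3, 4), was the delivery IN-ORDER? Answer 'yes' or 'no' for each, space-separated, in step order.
Answer: yes no yes

Derivation:
Step 0: SEND seq=7000 -> in-order
Step 3: SEND seq=5072 -> out-of-order
Step 4: SEND seq=5000 -> in-order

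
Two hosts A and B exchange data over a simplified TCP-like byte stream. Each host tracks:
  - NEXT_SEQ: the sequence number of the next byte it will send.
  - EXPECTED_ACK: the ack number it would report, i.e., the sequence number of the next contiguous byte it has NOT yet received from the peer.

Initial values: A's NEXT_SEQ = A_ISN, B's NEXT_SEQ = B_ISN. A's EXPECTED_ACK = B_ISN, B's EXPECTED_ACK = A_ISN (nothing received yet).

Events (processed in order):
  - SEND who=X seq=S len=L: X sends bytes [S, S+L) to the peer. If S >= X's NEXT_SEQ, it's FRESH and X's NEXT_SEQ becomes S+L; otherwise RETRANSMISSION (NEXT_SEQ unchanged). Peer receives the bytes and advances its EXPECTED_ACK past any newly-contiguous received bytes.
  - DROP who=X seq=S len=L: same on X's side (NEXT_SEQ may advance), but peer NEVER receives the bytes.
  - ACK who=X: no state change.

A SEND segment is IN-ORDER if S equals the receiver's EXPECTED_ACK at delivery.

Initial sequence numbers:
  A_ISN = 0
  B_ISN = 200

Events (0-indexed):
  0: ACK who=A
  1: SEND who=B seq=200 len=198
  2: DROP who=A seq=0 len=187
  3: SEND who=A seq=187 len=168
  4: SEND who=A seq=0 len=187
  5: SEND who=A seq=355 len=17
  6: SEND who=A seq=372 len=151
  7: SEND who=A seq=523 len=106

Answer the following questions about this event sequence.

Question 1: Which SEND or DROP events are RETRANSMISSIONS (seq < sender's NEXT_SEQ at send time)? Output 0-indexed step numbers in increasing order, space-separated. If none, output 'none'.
Step 1: SEND seq=200 -> fresh
Step 2: DROP seq=0 -> fresh
Step 3: SEND seq=187 -> fresh
Step 4: SEND seq=0 -> retransmit
Step 5: SEND seq=355 -> fresh
Step 6: SEND seq=372 -> fresh
Step 7: SEND seq=523 -> fresh

Answer: 4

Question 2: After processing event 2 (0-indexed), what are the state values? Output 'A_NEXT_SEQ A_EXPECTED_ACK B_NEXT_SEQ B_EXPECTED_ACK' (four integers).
After event 0: A_seq=0 A_ack=200 B_seq=200 B_ack=0
After event 1: A_seq=0 A_ack=398 B_seq=398 B_ack=0
After event 2: A_seq=187 A_ack=398 B_seq=398 B_ack=0

187 398 398 0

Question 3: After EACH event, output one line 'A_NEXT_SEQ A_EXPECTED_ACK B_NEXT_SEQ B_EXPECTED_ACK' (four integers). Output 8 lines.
0 200 200 0
0 398 398 0
187 398 398 0
355 398 398 0
355 398 398 355
372 398 398 372
523 398 398 523
629 398 398 629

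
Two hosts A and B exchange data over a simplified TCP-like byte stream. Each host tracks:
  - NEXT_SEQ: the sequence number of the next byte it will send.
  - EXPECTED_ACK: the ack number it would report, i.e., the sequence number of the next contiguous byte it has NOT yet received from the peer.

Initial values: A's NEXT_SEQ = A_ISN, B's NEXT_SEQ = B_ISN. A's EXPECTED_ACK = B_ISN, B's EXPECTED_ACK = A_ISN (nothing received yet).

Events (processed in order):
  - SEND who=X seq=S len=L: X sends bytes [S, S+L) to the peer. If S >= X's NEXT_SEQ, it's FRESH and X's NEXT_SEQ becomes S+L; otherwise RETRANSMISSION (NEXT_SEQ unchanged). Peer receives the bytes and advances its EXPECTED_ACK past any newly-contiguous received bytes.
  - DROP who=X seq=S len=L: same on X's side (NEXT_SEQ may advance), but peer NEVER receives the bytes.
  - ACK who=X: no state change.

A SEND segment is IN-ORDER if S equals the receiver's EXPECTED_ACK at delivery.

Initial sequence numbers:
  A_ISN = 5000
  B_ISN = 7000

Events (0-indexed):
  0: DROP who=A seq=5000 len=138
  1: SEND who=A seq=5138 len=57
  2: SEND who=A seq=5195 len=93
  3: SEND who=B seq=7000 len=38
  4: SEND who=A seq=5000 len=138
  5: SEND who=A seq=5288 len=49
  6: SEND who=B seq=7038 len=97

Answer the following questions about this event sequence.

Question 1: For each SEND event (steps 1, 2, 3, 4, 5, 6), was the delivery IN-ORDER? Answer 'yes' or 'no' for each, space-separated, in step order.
Step 1: SEND seq=5138 -> out-of-order
Step 2: SEND seq=5195 -> out-of-order
Step 3: SEND seq=7000 -> in-order
Step 4: SEND seq=5000 -> in-order
Step 5: SEND seq=5288 -> in-order
Step 6: SEND seq=7038 -> in-order

Answer: no no yes yes yes yes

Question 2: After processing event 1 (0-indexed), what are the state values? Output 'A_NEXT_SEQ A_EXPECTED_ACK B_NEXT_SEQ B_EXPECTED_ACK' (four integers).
After event 0: A_seq=5138 A_ack=7000 B_seq=7000 B_ack=5000
After event 1: A_seq=5195 A_ack=7000 B_seq=7000 B_ack=5000

5195 7000 7000 5000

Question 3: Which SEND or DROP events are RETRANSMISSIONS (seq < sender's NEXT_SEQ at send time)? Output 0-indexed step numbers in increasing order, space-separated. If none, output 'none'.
Answer: 4

Derivation:
Step 0: DROP seq=5000 -> fresh
Step 1: SEND seq=5138 -> fresh
Step 2: SEND seq=5195 -> fresh
Step 3: SEND seq=7000 -> fresh
Step 4: SEND seq=5000 -> retransmit
Step 5: SEND seq=5288 -> fresh
Step 6: SEND seq=7038 -> fresh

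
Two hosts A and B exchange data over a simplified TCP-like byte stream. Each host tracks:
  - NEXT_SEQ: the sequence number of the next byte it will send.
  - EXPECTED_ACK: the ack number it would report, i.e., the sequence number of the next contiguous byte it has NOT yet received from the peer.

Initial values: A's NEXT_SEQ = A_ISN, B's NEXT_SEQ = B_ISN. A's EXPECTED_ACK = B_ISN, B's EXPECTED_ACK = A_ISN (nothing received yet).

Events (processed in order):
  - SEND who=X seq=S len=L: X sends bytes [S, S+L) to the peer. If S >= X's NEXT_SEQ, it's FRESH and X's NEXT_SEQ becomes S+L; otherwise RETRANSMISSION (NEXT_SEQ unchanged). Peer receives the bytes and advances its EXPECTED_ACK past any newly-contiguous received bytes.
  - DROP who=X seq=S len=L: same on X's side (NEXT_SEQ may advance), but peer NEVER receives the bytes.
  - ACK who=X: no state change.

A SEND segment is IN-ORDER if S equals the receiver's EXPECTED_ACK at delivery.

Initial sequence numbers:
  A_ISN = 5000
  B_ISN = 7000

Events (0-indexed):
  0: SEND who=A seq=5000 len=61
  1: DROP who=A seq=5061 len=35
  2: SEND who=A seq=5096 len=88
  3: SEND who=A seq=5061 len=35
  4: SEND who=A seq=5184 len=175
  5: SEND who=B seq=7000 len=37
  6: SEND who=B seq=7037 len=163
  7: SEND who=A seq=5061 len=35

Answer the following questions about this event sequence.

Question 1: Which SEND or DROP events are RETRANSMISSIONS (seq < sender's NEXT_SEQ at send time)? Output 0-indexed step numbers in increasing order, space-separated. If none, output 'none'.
Step 0: SEND seq=5000 -> fresh
Step 1: DROP seq=5061 -> fresh
Step 2: SEND seq=5096 -> fresh
Step 3: SEND seq=5061 -> retransmit
Step 4: SEND seq=5184 -> fresh
Step 5: SEND seq=7000 -> fresh
Step 6: SEND seq=7037 -> fresh
Step 7: SEND seq=5061 -> retransmit

Answer: 3 7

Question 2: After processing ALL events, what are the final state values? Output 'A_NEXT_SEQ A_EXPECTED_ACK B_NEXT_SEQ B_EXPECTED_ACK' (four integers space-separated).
Answer: 5359 7200 7200 5359

Derivation:
After event 0: A_seq=5061 A_ack=7000 B_seq=7000 B_ack=5061
After event 1: A_seq=5096 A_ack=7000 B_seq=7000 B_ack=5061
After event 2: A_seq=5184 A_ack=7000 B_seq=7000 B_ack=5061
After event 3: A_seq=5184 A_ack=7000 B_seq=7000 B_ack=5184
After event 4: A_seq=5359 A_ack=7000 B_seq=7000 B_ack=5359
After event 5: A_seq=5359 A_ack=7037 B_seq=7037 B_ack=5359
After event 6: A_seq=5359 A_ack=7200 B_seq=7200 B_ack=5359
After event 7: A_seq=5359 A_ack=7200 B_seq=7200 B_ack=5359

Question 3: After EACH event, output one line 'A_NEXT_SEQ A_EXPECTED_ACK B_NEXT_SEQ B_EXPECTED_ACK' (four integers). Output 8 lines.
5061 7000 7000 5061
5096 7000 7000 5061
5184 7000 7000 5061
5184 7000 7000 5184
5359 7000 7000 5359
5359 7037 7037 5359
5359 7200 7200 5359
5359 7200 7200 5359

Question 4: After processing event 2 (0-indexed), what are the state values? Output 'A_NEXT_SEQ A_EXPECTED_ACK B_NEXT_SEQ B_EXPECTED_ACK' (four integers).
After event 0: A_seq=5061 A_ack=7000 B_seq=7000 B_ack=5061
After event 1: A_seq=5096 A_ack=7000 B_seq=7000 B_ack=5061
After event 2: A_seq=5184 A_ack=7000 B_seq=7000 B_ack=5061

5184 7000 7000 5061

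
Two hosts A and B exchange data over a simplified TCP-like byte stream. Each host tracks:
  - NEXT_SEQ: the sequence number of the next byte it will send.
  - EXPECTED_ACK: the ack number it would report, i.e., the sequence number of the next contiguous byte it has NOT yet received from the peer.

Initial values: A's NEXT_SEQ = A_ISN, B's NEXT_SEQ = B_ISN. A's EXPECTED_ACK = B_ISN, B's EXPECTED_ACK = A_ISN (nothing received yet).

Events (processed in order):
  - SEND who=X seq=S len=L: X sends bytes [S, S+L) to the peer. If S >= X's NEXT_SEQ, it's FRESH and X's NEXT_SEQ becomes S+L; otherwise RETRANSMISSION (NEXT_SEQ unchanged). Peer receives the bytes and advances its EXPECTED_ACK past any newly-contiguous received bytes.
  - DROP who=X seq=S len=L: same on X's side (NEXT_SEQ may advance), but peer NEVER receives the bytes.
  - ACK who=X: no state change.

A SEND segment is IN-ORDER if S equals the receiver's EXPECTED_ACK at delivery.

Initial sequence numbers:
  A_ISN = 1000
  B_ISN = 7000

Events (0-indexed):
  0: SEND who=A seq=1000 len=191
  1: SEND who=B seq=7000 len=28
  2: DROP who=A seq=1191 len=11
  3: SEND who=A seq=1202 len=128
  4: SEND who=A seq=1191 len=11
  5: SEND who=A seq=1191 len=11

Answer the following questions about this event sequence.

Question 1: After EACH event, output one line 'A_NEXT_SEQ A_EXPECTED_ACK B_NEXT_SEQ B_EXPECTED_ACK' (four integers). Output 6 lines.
1191 7000 7000 1191
1191 7028 7028 1191
1202 7028 7028 1191
1330 7028 7028 1191
1330 7028 7028 1330
1330 7028 7028 1330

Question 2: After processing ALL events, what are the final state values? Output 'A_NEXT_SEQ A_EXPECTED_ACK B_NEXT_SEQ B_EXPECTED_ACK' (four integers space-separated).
After event 0: A_seq=1191 A_ack=7000 B_seq=7000 B_ack=1191
After event 1: A_seq=1191 A_ack=7028 B_seq=7028 B_ack=1191
After event 2: A_seq=1202 A_ack=7028 B_seq=7028 B_ack=1191
After event 3: A_seq=1330 A_ack=7028 B_seq=7028 B_ack=1191
After event 4: A_seq=1330 A_ack=7028 B_seq=7028 B_ack=1330
After event 5: A_seq=1330 A_ack=7028 B_seq=7028 B_ack=1330

Answer: 1330 7028 7028 1330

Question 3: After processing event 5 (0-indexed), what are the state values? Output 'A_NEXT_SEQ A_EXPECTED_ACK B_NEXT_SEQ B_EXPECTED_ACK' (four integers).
After event 0: A_seq=1191 A_ack=7000 B_seq=7000 B_ack=1191
After event 1: A_seq=1191 A_ack=7028 B_seq=7028 B_ack=1191
After event 2: A_seq=1202 A_ack=7028 B_seq=7028 B_ack=1191
After event 3: A_seq=1330 A_ack=7028 B_seq=7028 B_ack=1191
After event 4: A_seq=1330 A_ack=7028 B_seq=7028 B_ack=1330
After event 5: A_seq=1330 A_ack=7028 B_seq=7028 B_ack=1330

1330 7028 7028 1330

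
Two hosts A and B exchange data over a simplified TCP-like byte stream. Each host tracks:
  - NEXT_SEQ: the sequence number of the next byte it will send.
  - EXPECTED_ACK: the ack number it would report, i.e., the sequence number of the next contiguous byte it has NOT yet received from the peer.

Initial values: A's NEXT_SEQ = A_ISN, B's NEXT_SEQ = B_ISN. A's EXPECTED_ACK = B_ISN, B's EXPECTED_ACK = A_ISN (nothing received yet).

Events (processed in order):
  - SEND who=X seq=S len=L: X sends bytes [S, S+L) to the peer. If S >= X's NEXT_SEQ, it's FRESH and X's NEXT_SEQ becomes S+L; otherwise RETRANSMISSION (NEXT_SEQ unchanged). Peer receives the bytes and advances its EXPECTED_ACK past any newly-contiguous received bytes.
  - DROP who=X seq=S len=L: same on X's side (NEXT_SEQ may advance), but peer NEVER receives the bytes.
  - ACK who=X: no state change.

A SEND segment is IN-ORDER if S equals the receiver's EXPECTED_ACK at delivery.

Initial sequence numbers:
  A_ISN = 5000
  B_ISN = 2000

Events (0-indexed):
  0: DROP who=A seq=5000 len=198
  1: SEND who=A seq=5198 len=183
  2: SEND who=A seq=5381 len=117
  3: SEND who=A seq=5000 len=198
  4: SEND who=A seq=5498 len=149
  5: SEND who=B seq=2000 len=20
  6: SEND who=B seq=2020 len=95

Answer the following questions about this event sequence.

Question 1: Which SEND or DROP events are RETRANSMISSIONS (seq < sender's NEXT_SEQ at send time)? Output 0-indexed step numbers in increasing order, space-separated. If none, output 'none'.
Answer: 3

Derivation:
Step 0: DROP seq=5000 -> fresh
Step 1: SEND seq=5198 -> fresh
Step 2: SEND seq=5381 -> fresh
Step 3: SEND seq=5000 -> retransmit
Step 4: SEND seq=5498 -> fresh
Step 5: SEND seq=2000 -> fresh
Step 6: SEND seq=2020 -> fresh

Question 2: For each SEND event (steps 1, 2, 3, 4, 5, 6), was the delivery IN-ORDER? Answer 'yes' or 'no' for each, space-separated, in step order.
Step 1: SEND seq=5198 -> out-of-order
Step 2: SEND seq=5381 -> out-of-order
Step 3: SEND seq=5000 -> in-order
Step 4: SEND seq=5498 -> in-order
Step 5: SEND seq=2000 -> in-order
Step 6: SEND seq=2020 -> in-order

Answer: no no yes yes yes yes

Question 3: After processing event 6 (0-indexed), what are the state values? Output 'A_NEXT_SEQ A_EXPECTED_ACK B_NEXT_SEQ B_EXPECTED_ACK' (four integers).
After event 0: A_seq=5198 A_ack=2000 B_seq=2000 B_ack=5000
After event 1: A_seq=5381 A_ack=2000 B_seq=2000 B_ack=5000
After event 2: A_seq=5498 A_ack=2000 B_seq=2000 B_ack=5000
After event 3: A_seq=5498 A_ack=2000 B_seq=2000 B_ack=5498
After event 4: A_seq=5647 A_ack=2000 B_seq=2000 B_ack=5647
After event 5: A_seq=5647 A_ack=2020 B_seq=2020 B_ack=5647
After event 6: A_seq=5647 A_ack=2115 B_seq=2115 B_ack=5647

5647 2115 2115 5647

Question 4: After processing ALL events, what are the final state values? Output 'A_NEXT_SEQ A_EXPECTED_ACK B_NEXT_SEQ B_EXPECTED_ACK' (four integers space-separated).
Answer: 5647 2115 2115 5647

Derivation:
After event 0: A_seq=5198 A_ack=2000 B_seq=2000 B_ack=5000
After event 1: A_seq=5381 A_ack=2000 B_seq=2000 B_ack=5000
After event 2: A_seq=5498 A_ack=2000 B_seq=2000 B_ack=5000
After event 3: A_seq=5498 A_ack=2000 B_seq=2000 B_ack=5498
After event 4: A_seq=5647 A_ack=2000 B_seq=2000 B_ack=5647
After event 5: A_seq=5647 A_ack=2020 B_seq=2020 B_ack=5647
After event 6: A_seq=5647 A_ack=2115 B_seq=2115 B_ack=5647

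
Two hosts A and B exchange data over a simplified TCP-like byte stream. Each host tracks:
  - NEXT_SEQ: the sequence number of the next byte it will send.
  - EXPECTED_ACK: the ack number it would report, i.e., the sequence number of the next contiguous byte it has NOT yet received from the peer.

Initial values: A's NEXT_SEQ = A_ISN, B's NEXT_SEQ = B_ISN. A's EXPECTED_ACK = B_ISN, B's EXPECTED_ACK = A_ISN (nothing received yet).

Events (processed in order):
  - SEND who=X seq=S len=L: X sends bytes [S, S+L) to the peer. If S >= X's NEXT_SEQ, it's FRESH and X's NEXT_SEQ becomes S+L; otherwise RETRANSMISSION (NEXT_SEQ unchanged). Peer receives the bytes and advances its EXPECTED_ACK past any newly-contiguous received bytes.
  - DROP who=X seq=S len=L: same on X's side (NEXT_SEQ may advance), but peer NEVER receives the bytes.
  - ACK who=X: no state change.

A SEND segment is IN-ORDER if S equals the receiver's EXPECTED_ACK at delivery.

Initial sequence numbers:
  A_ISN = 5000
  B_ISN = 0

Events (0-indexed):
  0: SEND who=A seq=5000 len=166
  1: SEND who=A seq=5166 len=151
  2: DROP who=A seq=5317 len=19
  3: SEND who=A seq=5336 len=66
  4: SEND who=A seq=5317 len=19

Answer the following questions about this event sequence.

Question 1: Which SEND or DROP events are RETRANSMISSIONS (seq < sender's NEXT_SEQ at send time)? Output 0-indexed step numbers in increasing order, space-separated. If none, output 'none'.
Answer: 4

Derivation:
Step 0: SEND seq=5000 -> fresh
Step 1: SEND seq=5166 -> fresh
Step 2: DROP seq=5317 -> fresh
Step 3: SEND seq=5336 -> fresh
Step 4: SEND seq=5317 -> retransmit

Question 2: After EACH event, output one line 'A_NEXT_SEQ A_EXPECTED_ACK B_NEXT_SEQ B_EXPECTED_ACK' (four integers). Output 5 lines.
5166 0 0 5166
5317 0 0 5317
5336 0 0 5317
5402 0 0 5317
5402 0 0 5402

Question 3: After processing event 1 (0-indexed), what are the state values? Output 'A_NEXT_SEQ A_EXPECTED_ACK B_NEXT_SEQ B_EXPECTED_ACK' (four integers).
After event 0: A_seq=5166 A_ack=0 B_seq=0 B_ack=5166
After event 1: A_seq=5317 A_ack=0 B_seq=0 B_ack=5317

5317 0 0 5317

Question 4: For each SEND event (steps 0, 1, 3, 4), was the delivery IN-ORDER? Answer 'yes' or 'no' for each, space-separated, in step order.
Answer: yes yes no yes

Derivation:
Step 0: SEND seq=5000 -> in-order
Step 1: SEND seq=5166 -> in-order
Step 3: SEND seq=5336 -> out-of-order
Step 4: SEND seq=5317 -> in-order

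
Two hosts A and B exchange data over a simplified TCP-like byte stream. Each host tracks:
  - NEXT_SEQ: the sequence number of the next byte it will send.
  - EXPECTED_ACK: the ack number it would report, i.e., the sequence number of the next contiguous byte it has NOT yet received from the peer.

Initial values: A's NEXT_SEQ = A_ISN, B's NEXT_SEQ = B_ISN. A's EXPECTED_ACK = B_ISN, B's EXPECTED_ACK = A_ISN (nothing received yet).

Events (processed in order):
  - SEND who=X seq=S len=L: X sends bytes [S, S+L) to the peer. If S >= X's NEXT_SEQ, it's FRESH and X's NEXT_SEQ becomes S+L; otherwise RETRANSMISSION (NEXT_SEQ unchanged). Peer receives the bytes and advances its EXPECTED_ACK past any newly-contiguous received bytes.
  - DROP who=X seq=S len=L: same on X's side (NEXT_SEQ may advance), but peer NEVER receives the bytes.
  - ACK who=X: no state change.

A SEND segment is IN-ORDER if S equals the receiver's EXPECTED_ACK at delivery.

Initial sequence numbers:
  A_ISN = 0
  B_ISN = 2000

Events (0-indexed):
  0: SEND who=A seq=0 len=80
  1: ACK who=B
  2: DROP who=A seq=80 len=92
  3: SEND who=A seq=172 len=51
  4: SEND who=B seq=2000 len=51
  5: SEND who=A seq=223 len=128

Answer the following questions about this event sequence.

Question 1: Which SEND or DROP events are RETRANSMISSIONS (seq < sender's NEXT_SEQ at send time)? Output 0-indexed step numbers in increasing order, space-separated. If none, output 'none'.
Step 0: SEND seq=0 -> fresh
Step 2: DROP seq=80 -> fresh
Step 3: SEND seq=172 -> fresh
Step 4: SEND seq=2000 -> fresh
Step 5: SEND seq=223 -> fresh

Answer: none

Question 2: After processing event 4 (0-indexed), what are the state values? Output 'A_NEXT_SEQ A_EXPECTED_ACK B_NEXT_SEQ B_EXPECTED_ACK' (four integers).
After event 0: A_seq=80 A_ack=2000 B_seq=2000 B_ack=80
After event 1: A_seq=80 A_ack=2000 B_seq=2000 B_ack=80
After event 2: A_seq=172 A_ack=2000 B_seq=2000 B_ack=80
After event 3: A_seq=223 A_ack=2000 B_seq=2000 B_ack=80
After event 4: A_seq=223 A_ack=2051 B_seq=2051 B_ack=80

223 2051 2051 80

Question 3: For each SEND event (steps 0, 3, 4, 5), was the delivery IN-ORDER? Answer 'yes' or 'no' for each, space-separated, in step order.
Answer: yes no yes no

Derivation:
Step 0: SEND seq=0 -> in-order
Step 3: SEND seq=172 -> out-of-order
Step 4: SEND seq=2000 -> in-order
Step 5: SEND seq=223 -> out-of-order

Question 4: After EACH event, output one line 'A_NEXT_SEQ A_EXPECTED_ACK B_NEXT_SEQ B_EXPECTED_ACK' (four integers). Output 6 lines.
80 2000 2000 80
80 2000 2000 80
172 2000 2000 80
223 2000 2000 80
223 2051 2051 80
351 2051 2051 80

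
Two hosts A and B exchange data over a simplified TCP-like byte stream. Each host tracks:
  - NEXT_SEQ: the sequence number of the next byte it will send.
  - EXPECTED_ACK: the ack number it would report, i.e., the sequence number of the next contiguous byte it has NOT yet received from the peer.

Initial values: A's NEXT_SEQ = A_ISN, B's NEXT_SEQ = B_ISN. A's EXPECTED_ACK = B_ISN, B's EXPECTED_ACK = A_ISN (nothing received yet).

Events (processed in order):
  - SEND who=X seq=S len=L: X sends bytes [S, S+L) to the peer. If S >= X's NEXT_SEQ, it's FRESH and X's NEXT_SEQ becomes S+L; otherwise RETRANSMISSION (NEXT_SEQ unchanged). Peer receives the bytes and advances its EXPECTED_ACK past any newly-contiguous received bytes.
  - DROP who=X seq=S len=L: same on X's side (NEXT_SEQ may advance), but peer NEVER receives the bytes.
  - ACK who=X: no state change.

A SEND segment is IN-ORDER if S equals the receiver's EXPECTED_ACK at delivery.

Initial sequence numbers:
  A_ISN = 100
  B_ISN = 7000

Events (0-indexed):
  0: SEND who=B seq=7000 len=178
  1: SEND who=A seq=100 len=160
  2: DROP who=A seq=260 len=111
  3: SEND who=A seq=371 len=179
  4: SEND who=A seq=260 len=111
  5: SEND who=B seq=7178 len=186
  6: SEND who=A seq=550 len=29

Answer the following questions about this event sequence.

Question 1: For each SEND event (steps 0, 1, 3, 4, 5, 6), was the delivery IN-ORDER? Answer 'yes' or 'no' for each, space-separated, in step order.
Step 0: SEND seq=7000 -> in-order
Step 1: SEND seq=100 -> in-order
Step 3: SEND seq=371 -> out-of-order
Step 4: SEND seq=260 -> in-order
Step 5: SEND seq=7178 -> in-order
Step 6: SEND seq=550 -> in-order

Answer: yes yes no yes yes yes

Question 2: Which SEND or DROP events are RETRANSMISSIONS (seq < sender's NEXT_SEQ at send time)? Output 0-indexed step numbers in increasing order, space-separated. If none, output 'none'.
Answer: 4

Derivation:
Step 0: SEND seq=7000 -> fresh
Step 1: SEND seq=100 -> fresh
Step 2: DROP seq=260 -> fresh
Step 3: SEND seq=371 -> fresh
Step 4: SEND seq=260 -> retransmit
Step 5: SEND seq=7178 -> fresh
Step 6: SEND seq=550 -> fresh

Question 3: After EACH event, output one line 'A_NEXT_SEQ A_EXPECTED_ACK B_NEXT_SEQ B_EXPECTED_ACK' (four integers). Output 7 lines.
100 7178 7178 100
260 7178 7178 260
371 7178 7178 260
550 7178 7178 260
550 7178 7178 550
550 7364 7364 550
579 7364 7364 579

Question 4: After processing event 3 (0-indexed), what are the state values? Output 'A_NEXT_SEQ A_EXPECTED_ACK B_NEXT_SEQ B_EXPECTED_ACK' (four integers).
After event 0: A_seq=100 A_ack=7178 B_seq=7178 B_ack=100
After event 1: A_seq=260 A_ack=7178 B_seq=7178 B_ack=260
After event 2: A_seq=371 A_ack=7178 B_seq=7178 B_ack=260
After event 3: A_seq=550 A_ack=7178 B_seq=7178 B_ack=260

550 7178 7178 260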